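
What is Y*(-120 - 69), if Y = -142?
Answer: 26838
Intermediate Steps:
Y*(-120 - 69) = -142*(-120 - 69) = -142*(-189) = 26838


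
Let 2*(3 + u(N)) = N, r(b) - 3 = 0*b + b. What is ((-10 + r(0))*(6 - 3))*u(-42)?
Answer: 504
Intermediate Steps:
r(b) = 3 + b (r(b) = 3 + (0*b + b) = 3 + (0 + b) = 3 + b)
u(N) = -3 + N/2
((-10 + r(0))*(6 - 3))*u(-42) = ((-10 + (3 + 0))*(6 - 3))*(-3 + (1/2)*(-42)) = ((-10 + 3)*3)*(-3 - 21) = -7*3*(-24) = -21*(-24) = 504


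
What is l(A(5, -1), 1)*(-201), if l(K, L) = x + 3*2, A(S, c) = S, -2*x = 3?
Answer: -1809/2 ≈ -904.50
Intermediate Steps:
x = -3/2 (x = -½*3 = -3/2 ≈ -1.5000)
l(K, L) = 9/2 (l(K, L) = -3/2 + 3*2 = -3/2 + 6 = 9/2)
l(A(5, -1), 1)*(-201) = (9/2)*(-201) = -1809/2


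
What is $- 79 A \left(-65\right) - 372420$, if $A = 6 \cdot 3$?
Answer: $-279990$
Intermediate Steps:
$A = 18$
$- 79 A \left(-65\right) - 372420 = \left(-79\right) 18 \left(-65\right) - 372420 = \left(-1422\right) \left(-65\right) - 372420 = 92430 - 372420 = -279990$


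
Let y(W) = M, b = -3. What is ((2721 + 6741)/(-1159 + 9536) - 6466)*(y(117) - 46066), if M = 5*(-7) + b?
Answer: 2496818366880/8377 ≈ 2.9806e+8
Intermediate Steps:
M = -38 (M = 5*(-7) - 3 = -35 - 3 = -38)
y(W) = -38
((2721 + 6741)/(-1159 + 9536) - 6466)*(y(117) - 46066) = ((2721 + 6741)/(-1159 + 9536) - 6466)*(-38 - 46066) = (9462/8377 - 6466)*(-46104) = -54156220/8377*(-46104) = 2496818366880/8377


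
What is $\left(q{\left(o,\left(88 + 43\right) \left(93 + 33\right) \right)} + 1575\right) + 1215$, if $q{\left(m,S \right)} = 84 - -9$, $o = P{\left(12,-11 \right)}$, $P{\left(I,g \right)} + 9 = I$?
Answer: $2883$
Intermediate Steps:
$P{\left(I,g \right)} = -9 + I$
$o = 3$ ($o = -9 + 12 = 3$)
$q{\left(m,S \right)} = 93$ ($q{\left(m,S \right)} = 84 + 9 = 93$)
$\left(q{\left(o,\left(88 + 43\right) \left(93 + 33\right) \right)} + 1575\right) + 1215 = \left(93 + 1575\right) + 1215 = 1668 + 1215 = 2883$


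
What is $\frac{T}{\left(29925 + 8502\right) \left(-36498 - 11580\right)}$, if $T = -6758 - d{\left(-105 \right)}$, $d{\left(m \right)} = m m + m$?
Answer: $\frac{8839}{923746653} \approx 9.5686 \cdot 10^{-6}$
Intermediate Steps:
$d{\left(m \right)} = m + m^{2}$ ($d{\left(m \right)} = m^{2} + m = m + m^{2}$)
$T = -17678$ ($T = -6758 - - 105 \left(1 - 105\right) = -6758 - \left(-105\right) \left(-104\right) = -6758 - 10920 = -17678$)
$\frac{T}{\left(29925 + 8502\right) \left(-36498 - 11580\right)} = - \frac{17678}{\left(29925 + 8502\right) \left(-36498 - 11580\right)} = - \frac{17678}{38427 \left(-48078\right)} = - \frac{17678}{-1847493306} = \left(-17678\right) \left(- \frac{1}{1847493306}\right) = \frac{8839}{923746653}$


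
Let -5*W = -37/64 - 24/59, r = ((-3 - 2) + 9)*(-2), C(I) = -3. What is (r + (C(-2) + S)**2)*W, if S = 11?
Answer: 26033/2360 ≈ 11.031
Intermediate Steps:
r = -8 (r = (-5 + 9)*(-2) = 4*(-2) = -8)
W = 3719/18880 (W = -(-37/64 - 24/59)/5 = -1/5*(-3719/3776) = 3719/18880 ≈ 0.19698)
(r + (C(-2) + S)**2)*W = (-8 + (-3 + 11)**2)*(3719/18880) = (-8 + 8**2)*(3719/18880) = (-8 + 64)*(3719/18880) = 56*(3719/18880) = 26033/2360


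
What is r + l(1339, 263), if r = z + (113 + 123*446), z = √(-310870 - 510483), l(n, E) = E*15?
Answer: 58916 + I*√821353 ≈ 58916.0 + 906.29*I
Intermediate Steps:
l(n, E) = 15*E
z = I*√821353 (z = √(-821353) = I*√821353 ≈ 906.29*I)
r = 54971 + I*√821353 (r = I*√821353 + (113 + 123*446) = I*√821353 + (113 + 54858) = I*√821353 + 54971 = 54971 + I*√821353 ≈ 54971.0 + 906.29*I)
r + l(1339, 263) = (54971 + I*√821353) + 15*263 = (54971 + I*√821353) + 3945 = 58916 + I*√821353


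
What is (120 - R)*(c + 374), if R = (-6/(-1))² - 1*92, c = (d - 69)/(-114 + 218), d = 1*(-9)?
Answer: 65692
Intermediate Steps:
d = -9
c = -¾ (c = (-9 - 69)/(-114 + 218) = -78/104 = -78*1/104 = -¾ ≈ -0.75000)
R = -56 (R = (-6*(-1))² - 92 = 6² - 92 = 36 - 92 = -56)
(120 - R)*(c + 374) = (120 - 1*(-56))*(-¾ + 374) = (120 + 56)*(1493/4) = 176*(1493/4) = 65692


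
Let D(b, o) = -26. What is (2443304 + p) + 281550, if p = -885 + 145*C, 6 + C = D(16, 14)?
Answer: 2719329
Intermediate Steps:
C = -32 (C = -6 - 26 = -32)
p = -5525 (p = -885 + 145*(-32) = -885 - 4640 = -5525)
(2443304 + p) + 281550 = (2443304 - 5525) + 281550 = 2437779 + 281550 = 2719329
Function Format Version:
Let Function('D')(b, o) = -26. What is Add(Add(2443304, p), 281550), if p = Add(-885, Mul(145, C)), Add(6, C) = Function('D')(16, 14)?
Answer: 2719329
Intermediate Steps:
C = -32 (C = Add(-6, -26) = -32)
p = -5525 (p = Add(-885, Mul(145, -32)) = Add(-885, -4640) = -5525)
Add(Add(2443304, p), 281550) = Add(Add(2443304, -5525), 281550) = Add(2437779, 281550) = 2719329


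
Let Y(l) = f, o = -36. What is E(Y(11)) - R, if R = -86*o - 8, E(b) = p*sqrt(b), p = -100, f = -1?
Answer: -3088 - 100*I ≈ -3088.0 - 100.0*I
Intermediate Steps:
Y(l) = -1
E(b) = -100*sqrt(b)
R = 3088 (R = -86*(-36) - 8 = 3096 - 8 = 3088)
E(Y(11)) - R = -100*I - 1*3088 = -100*I - 3088 = -3088 - 100*I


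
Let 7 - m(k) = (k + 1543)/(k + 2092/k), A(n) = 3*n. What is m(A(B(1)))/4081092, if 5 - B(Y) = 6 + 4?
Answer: 39139/9455890164 ≈ 4.1391e-6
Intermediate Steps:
B(Y) = -5 (B(Y) = 5 - (6 + 4) = 5 - 1*10 = 5 - 10 = -5)
m(k) = 7 - (1543 + k)/(k + 2092/k) (m(k) = 7 - (k + 1543)/(k + 2092/k) = 7 - (1543 + k)/(k + 2092/k))
m(A(B(1)))/4081092 = ((14644 - 4629*(-5) + 6*(3*(-5))**2)/(2092 + (3*(-5))**2))/4081092 = ((14644 - 1543*(-15) + 6*(-15)**2)/(2092 + (-15)**2))*(1/4081092) = ((14644 + 23145 + 6*225)/(2092 + 225))*(1/4081092) = ((14644 + 23145 + 1350)/2317)*(1/4081092) = ((1/2317)*39139)*(1/4081092) = (39139/2317)*(1/4081092) = 39139/9455890164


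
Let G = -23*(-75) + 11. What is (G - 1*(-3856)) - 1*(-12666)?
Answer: 18258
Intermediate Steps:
G = 1736 (G = 1725 + 11 = 1736)
(G - 1*(-3856)) - 1*(-12666) = (1736 - 1*(-3856)) - 1*(-12666) = (1736 + 3856) + 12666 = 5592 + 12666 = 18258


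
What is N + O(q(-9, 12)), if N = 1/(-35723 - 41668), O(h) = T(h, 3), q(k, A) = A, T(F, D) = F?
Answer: 928691/77391 ≈ 12.000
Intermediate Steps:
O(h) = h
N = -1/77391 (N = 1/(-77391) = -1/77391 ≈ -1.2921e-5)
N + O(q(-9, 12)) = -1/77391 + 12 = 928691/77391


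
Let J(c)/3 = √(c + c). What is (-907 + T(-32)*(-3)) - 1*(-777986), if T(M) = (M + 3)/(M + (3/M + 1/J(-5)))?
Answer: 36882618248483/47463317 + 133632*I*√10/47463317 ≈ 7.7708e+5 + 0.0089033*I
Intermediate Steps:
J(c) = 3*√2*√c (J(c) = 3*√(c + c) = 3*√(2*c) = 3*(√2*√c) = 3*√2*√c)
T(M) = (3 + M)/(M + 3/M - I*√10/30) (T(M) = (M + 3)/(M + (3/M + 1/(3*√2*√(-5)))) = (3 + M)/(M + (3/M + 1/(3*√2*(I*√5)))) = (3 + M)/(M + (3/M + 1/(3*I*√10))) = (3 + M)/(M + (3/M + 1*(-I*√10/30))) = (3 + M)/(M + (3/M - I*√10/30)) = (3 + M)/(M + 3/M - I*√10/30))
(-907 + T(-32)*(-3)) - 1*(-777986) = (-907 + (3*(-32)*√10*(3 - 32)/(9*√10 - 1*I*(-32) + 3*√10*(-32)²))*(-3)) - 1*(-777986) = (-907 + (3*(-32)*√10*(-29)/(9*√10 + 32*I + 3*√10*1024))*(-3)) + 777986 = (-907 + (3*(-32)*√10*(-29)/(9*√10 + 32*I + 3072*√10))*(-3)) + 777986 = (-907 + (3*(-32)*√10*(-29)/(32*I + 3081*√10))*(-3)) + 777986 = (-907 + (2784*√10/(32*I + 3081*√10))*(-3)) + 777986 = (-907 - 8352*√10/(32*I + 3081*√10)) + 777986 = 777079 - 8352*√10/(32*I + 3081*√10)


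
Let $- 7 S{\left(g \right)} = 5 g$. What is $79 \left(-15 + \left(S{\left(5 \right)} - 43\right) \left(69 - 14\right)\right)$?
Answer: $- \frac{1424765}{7} \approx -2.0354 \cdot 10^{5}$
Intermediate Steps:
$S{\left(g \right)} = - \frac{5 g}{7}$
$79 \left(-15 + \left(S{\left(5 \right)} - 43\right) \left(69 - 14\right)\right) = 79 \left(-15 + \left(\left(- \frac{5}{7}\right) 5 - 43\right) \left(69 - 14\right)\right) = 79 \left(-15 + \left(- \frac{25}{7} - 43\right) 55\right) = 79 \left(-15 - \frac{17930}{7}\right) = 79 \left(- \frac{18035}{7}\right) = - \frac{1424765}{7}$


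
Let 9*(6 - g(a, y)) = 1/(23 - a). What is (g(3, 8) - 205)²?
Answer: 1283144041/32400 ≈ 39603.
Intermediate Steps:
g(a, y) = 6 - 1/(9*(23 - a))
(g(3, 8) - 205)² = ((-1241 + 54*3)/(9*(-23 + 3)) - 205)² = ((⅑)*(-1241 + 162)/(-20) - 205)² = ((⅑)*(-1/20)*(-1079) - 205)² = (1079/180 - 205)² = (-35821/180)² = 1283144041/32400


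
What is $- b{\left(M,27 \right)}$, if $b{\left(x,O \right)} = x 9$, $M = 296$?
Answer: $-2664$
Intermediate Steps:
$b{\left(x,O \right)} = 9 x$
$- b{\left(M,27 \right)} = - 9 \cdot 296 = \left(-1\right) 2664 = -2664$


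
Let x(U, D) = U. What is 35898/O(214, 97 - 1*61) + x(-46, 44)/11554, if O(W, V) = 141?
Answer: 69126501/271519 ≈ 254.59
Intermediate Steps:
35898/O(214, 97 - 1*61) + x(-46, 44)/11554 = 35898/141 - 46/11554 = 35898*(1/141) - 46*1/11554 = 11966/47 - 23/5777 = 69126501/271519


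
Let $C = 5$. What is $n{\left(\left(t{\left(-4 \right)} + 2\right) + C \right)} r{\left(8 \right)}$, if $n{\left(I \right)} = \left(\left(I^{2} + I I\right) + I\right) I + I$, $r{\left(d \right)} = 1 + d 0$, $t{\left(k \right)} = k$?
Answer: $66$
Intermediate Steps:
$r{\left(d \right)} = 1$ ($r{\left(d \right)} = 1 + 0 = 1$)
$n{\left(I \right)} = I + I \left(I + 2 I^{2}\right)$ ($n{\left(I \right)} = \left(\left(I^{2} + I^{2}\right) + I\right) I + I = \left(2 I^{2} + I\right) I + I = \left(I + 2 I^{2}\right) I + I = I \left(I + 2 I^{2}\right) + I = I + I \left(I + 2 I^{2}\right)$)
$n{\left(\left(t{\left(-4 \right)} + 2\right) + C \right)} r{\left(8 \right)} = \left(\left(-4 + 2\right) + 5\right) \left(1 + \left(\left(-4 + 2\right) + 5\right) + 2 \left(\left(-4 + 2\right) + 5\right)^{2}\right) 1 = \left(-2 + 5\right) \left(1 + \left(-2 + 5\right) + 2 \left(-2 + 5\right)^{2}\right) 1 = 3 \left(1 + 3 + 2 \cdot 3^{2}\right) 1 = 3 \left(1 + 3 + 2 \cdot 9\right) 1 = 3 \left(1 + 3 + 18\right) 1 = 3 \cdot 22 \cdot 1 = 66 \cdot 1 = 66$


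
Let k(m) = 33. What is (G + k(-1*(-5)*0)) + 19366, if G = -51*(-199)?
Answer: 29548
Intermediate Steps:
G = 10149
(G + k(-1*(-5)*0)) + 19366 = (10149 + 33) + 19366 = 10182 + 19366 = 29548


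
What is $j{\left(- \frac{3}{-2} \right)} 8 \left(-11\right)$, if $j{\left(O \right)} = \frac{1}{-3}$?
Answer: $\frac{88}{3} \approx 29.333$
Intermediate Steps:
$j{\left(O \right)} = - \frac{1}{3}$
$j{\left(- \frac{3}{-2} \right)} 8 \left(-11\right) = \left(- \frac{1}{3}\right) 8 \left(-11\right) = \left(- \frac{8}{3}\right) \left(-11\right) = \frac{88}{3}$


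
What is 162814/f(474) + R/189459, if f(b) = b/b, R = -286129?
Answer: 30846291497/189459 ≈ 1.6281e+5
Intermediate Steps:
f(b) = 1
162814/f(474) + R/189459 = 162814/1 - 286129/189459 = 162814*1 - 286129*1/189459 = 162814 - 286129/189459 = 30846291497/189459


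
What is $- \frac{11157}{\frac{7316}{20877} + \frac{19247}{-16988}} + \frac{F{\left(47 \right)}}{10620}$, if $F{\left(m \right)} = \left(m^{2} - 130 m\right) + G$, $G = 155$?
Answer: $\frac{21010749891022117}{1473713032410} \approx 14257.0$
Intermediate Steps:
$F{\left(m \right)} = 155 + m^{2} - 130 m$ ($F{\left(m \right)} = \left(m^{2} - 130 m\right) + 155 = 155 + m^{2} - 130 m$)
$- \frac{11157}{\frac{7316}{20877} + \frac{19247}{-16988}} + \frac{F{\left(47 \right)}}{10620} = - \frac{11157}{\frac{7316}{20877} + \frac{19247}{-16988}} + \frac{155 + 47^{2} - 6110}{10620} = - \frac{11157}{7316 \cdot \frac{1}{20877} + 19247 \left(- \frac{1}{16988}\right)} + \left(155 + 2209 - 6110\right) \frac{1}{10620} = - \frac{11157}{\frac{7316}{20877} - \frac{19247}{16988}} - \frac{1873}{5310} = - \frac{11157}{- \frac{277535411}{354658476}} - \frac{1873}{5310} = \left(-11157\right) \left(- \frac{354658476}{277535411}\right) - \frac{1873}{5310} = \frac{3956924616732}{277535411} - \frac{1873}{5310} = \frac{21010749891022117}{1473713032410}$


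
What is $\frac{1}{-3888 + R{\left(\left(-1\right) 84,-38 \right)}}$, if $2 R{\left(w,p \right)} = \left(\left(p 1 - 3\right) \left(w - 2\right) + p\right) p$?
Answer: $- \frac{1}{70160} \approx -1.4253 \cdot 10^{-5}$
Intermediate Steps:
$R{\left(w,p \right)} = \frac{p \left(p + \left(-3 + p\right) \left(-2 + w\right)\right)}{2}$ ($R{\left(w,p \right)} = \frac{\left(\left(p 1 - 3\right) \left(w - 2\right) + p\right) p}{2} = \frac{\left(\left(p - 3\right) \left(-2 + w\right) + p\right) p}{2} = \frac{\left(\left(-3 + p\right) \left(-2 + w\right) + p\right) p}{2} = \frac{\left(p + \left(-3 + p\right) \left(-2 + w\right)\right) p}{2} = \frac{p \left(p + \left(-3 + p\right) \left(-2 + w\right)\right)}{2}$)
$\frac{1}{-3888 + R{\left(\left(-1\right) 84,-38 \right)}} = \frac{1}{-3888 + \frac{1}{2} \left(-38\right) \left(6 - -38 - 3 \left(\left(-1\right) 84\right) - 38 \left(\left(-1\right) 84\right)\right)} = \frac{1}{-3888 + \frac{1}{2} \left(-38\right) \left(6 + 38 - -252 - -3192\right)} = \frac{1}{-3888 + \frac{1}{2} \left(-38\right) \left(6 + 38 + 252 + 3192\right)} = \frac{1}{-3888 + \frac{1}{2} \left(-38\right) 3488} = \frac{1}{-3888 - 66272} = \frac{1}{-70160} = - \frac{1}{70160}$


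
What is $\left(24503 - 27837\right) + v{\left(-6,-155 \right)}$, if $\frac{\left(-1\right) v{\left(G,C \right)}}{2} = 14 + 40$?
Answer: $-3442$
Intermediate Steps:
$v{\left(G,C \right)} = -108$ ($v{\left(G,C \right)} = - 2 \left(14 + 40\right) = \left(-2\right) 54 = -108$)
$\left(24503 - 27837\right) + v{\left(-6,-155 \right)} = \left(24503 - 27837\right) - 108 = -3334 - 108 = -3442$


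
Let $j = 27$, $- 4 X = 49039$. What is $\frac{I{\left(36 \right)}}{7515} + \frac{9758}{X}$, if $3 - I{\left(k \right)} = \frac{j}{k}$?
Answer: $- \frac{130317841}{163790260} \approx -0.79564$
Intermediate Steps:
$X = - \frac{49039}{4}$ ($X = \left(- \frac{1}{4}\right) 49039 = - \frac{49039}{4} \approx -12260.0$)
$I{\left(k \right)} = 3 - \frac{27}{k}$
$\frac{I{\left(36 \right)}}{7515} + \frac{9758}{X} = \frac{3 - \frac{27}{36}}{7515} + \frac{9758}{- \frac{49039}{4}} = \left(3 - \frac{3}{4}\right) \frac{1}{7515} + 9758 \left(- \frac{4}{49039}\right) = \left(3 - \frac{3}{4}\right) \frac{1}{7515} - \frac{39032}{49039} = \frac{9}{4} \cdot \frac{1}{7515} - \frac{39032}{49039} = \frac{1}{3340} - \frac{39032}{49039} = - \frac{130317841}{163790260}$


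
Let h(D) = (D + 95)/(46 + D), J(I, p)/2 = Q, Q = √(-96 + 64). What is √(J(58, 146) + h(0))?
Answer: √(4370 + 16928*I*√2)/46 ≈ 2.6044 + 2.172*I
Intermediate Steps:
Q = 4*I*√2 (Q = √(-32) = 4*I*√2 ≈ 5.6569*I)
J(I, p) = 8*I*√2 (J(I, p) = 2*(4*I*√2) = 8*I*√2)
h(D) = (95 + D)/(46 + D)
√(J(58, 146) + h(0)) = √(8*I*√2 + (95 + 0)/(46 + 0)) = √(8*I*√2 + 95/46) = √(95/46 + 8*I*√2)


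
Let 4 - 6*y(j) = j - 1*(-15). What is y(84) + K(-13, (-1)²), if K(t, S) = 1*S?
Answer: -89/6 ≈ -14.833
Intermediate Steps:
y(j) = -11/6 - j/6 (y(j) = ⅔ - (j - 1*(-15))/6 = ⅔ - (j + 15)/6 = ⅔ - (15 + j)/6 = ⅔ + (-5/2 - j/6) = -11/6 - j/6)
K(t, S) = S
y(84) + K(-13, (-1)²) = (-11/6 - ⅙*84) + (-1)² = (-11/6 - 14) + 1 = -95/6 + 1 = -89/6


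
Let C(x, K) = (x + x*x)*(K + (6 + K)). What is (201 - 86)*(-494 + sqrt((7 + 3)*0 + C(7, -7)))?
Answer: -56810 + 920*I*sqrt(7) ≈ -56810.0 + 2434.1*I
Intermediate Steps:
C(x, K) = (6 + 2*K)*(x + x**2) (C(x, K) = (x + x**2)*(6 + 2*K) = (6 + 2*K)*(x + x**2))
(201 - 86)*(-494 + sqrt((7 + 3)*0 + C(7, -7))) = (201 - 86)*(-494 + sqrt((7 + 3)*0 + 2*7*(3 - 7 + 3*7 - 7*7))) = 115*(-494 + sqrt(10*0 + 2*7*(3 - 7 + 21 - 49))) = 115*(-494 + sqrt(0 + 2*7*(-32))) = 115*(-494 + sqrt(0 - 448)) = 115*(-494 + sqrt(-448)) = 115*(-494 + 8*I*sqrt(7)) = -56810 + 920*I*sqrt(7)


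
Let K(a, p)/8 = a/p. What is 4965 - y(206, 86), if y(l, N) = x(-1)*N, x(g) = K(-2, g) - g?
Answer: 3503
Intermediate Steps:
K(a, p) = 8*a/p (K(a, p) = 8*(a/p) = 8*a/p)
x(g) = -g - 16/g (x(g) = 8*(-2)/g - g = -16/g - g = -g - 16/g)
y(l, N) = 17*N (y(l, N) = (-1*(-1) - 16/(-1))*N = (1 - 16*(-1))*N = (1 + 16)*N = 17*N)
4965 - y(206, 86) = 4965 - 17*86 = 4965 - 1*1462 = 4965 - 1462 = 3503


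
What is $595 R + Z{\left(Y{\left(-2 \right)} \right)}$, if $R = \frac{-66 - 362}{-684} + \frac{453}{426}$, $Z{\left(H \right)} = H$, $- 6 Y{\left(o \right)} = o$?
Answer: $\frac{24412019}{24282} \approx 1005.4$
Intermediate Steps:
$Y{\left(o \right)} = - \frac{o}{6}$
$R = \frac{41015}{24282}$ ($R = \left(-428\right) \left(- \frac{1}{684}\right) + 453 \cdot \frac{1}{426} = \frac{107}{171} + \frac{151}{142} = \frac{41015}{24282} \approx 1.6891$)
$595 R + Z{\left(Y{\left(-2 \right)} \right)} = 595 \cdot \frac{41015}{24282} - - \frac{1}{3} = \frac{24403925}{24282} + \frac{1}{3} = \frac{24412019}{24282}$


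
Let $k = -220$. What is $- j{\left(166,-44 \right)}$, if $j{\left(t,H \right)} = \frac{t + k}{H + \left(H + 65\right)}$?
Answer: $- \frac{54}{23} \approx -2.3478$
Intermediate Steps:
$j{\left(t,H \right)} = \frac{-220 + t}{65 + 2 H}$ ($j{\left(t,H \right)} = \frac{t - 220}{H + \left(H + 65\right)} = \frac{-220 + t}{H + \left(65 + H\right)} = \frac{-220 + t}{65 + 2 H}$)
$- j{\left(166,-44 \right)} = - \frac{-220 + 166}{65 + 2 \left(-44\right)} = - \frac{-54}{65 - 88} = - \frac{-54}{-23} = - \frac{\left(-1\right) \left(-54\right)}{23} = \left(-1\right) \frac{54}{23} = - \frac{54}{23}$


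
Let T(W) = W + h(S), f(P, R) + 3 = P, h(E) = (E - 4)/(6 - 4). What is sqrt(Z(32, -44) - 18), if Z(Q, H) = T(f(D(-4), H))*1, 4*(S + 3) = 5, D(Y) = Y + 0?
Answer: I*sqrt(446)/4 ≈ 5.2797*I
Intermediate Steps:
D(Y) = Y
S = -7/4 (S = -3 + (1/4)*5 = -3 + 5/4 = -7/4 ≈ -1.7500)
h(E) = -2 + E/2 (h(E) = (-4 + E)/2 = (-4 + E)*(1/2) = -2 + E/2)
f(P, R) = -3 + P
T(W) = -23/8 + W (T(W) = W + (-2 + (1/2)*(-7/4)) = W + (-2 - 7/8) = W - 23/8 = -23/8 + W)
Z(Q, H) = -79/8 (Z(Q, H) = (-23/8 + (-3 - 4))*1 = (-23/8 - 7)*1 = -79/8*1 = -79/8)
sqrt(Z(32, -44) - 18) = sqrt(-79/8 - 18) = sqrt(-223/8) = I*sqrt(446)/4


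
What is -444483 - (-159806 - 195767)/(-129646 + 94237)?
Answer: -15739054120/35409 ≈ -4.4449e+5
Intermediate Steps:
-444483 - (-159806 - 195767)/(-129646 + 94237) = -444483 - (-355573)/(-35409) = -444483 - (-355573)*(-1)/35409 = -444483 - 1*355573/35409 = -444483 - 355573/35409 = -15739054120/35409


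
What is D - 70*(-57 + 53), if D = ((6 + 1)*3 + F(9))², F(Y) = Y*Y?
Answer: 10684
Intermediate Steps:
F(Y) = Y²
D = 10404 (D = ((6 + 1)*3 + 9²)² = (7*3 + 81)² = (21 + 81)² = 102² = 10404)
D - 70*(-57 + 53) = 10404 - 70*(-57 + 53) = 10404 - 70*(-4) = 10404 - 1*(-280) = 10404 + 280 = 10684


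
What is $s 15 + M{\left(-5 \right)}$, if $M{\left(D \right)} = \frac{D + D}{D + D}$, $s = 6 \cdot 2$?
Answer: $181$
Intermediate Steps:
$s = 12$
$M{\left(D \right)} = 1$ ($M{\left(D \right)} = \frac{2 D}{2 D} = 2 D \frac{1}{2 D} = 1$)
$s 15 + M{\left(-5 \right)} = 12 \cdot 15 + 1 = 180 + 1 = 181$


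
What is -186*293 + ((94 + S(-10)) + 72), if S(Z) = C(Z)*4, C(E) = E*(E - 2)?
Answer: -53852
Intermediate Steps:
C(E) = E*(-2 + E)
S(Z) = 4*Z*(-2 + Z) (S(Z) = (Z*(-2 + Z))*4 = 4*Z*(-2 + Z))
-186*293 + ((94 + S(-10)) + 72) = -186*293 + ((94 + 4*(-10)*(-2 - 10)) + 72) = -54498 + ((94 + 4*(-10)*(-12)) + 72) = -54498 + ((94 + 480) + 72) = -54498 + (574 + 72) = -54498 + 646 = -53852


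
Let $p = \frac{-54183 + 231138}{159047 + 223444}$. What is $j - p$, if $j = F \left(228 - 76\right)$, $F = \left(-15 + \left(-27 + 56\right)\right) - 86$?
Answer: $- \frac{1395386153}{127497} \approx -10944.0$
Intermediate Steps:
$F = -72$ ($F = \left(-15 + 29\right) - 86 = 14 - 86 = -72$)
$p = \frac{58985}{127497}$ ($p = \frac{176955}{382491} = 176955 \cdot \frac{1}{382491} = \frac{58985}{127497} \approx 0.46264$)
$j = -10944$ ($j = - 72 \left(228 - 76\right) = \left(-72\right) 152 = -10944$)
$j - p = -10944 - \frac{58985}{127497} = - \frac{1395386153}{127497}$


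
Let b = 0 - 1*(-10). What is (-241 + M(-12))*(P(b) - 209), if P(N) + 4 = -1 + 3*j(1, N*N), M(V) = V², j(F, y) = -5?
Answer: 22213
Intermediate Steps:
b = 10 (b = 0 + 10 = 10)
P(N) = -20 (P(N) = -4 + (-1 + 3*(-5)) = -4 + (-1 - 15) = -4 - 16 = -20)
(-241 + M(-12))*(P(b) - 209) = (-241 + (-12)²)*(-20 - 209) = (-241 + 144)*(-229) = -97*(-229) = 22213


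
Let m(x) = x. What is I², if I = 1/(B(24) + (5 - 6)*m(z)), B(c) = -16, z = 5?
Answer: 1/441 ≈ 0.0022676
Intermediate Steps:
I = -1/21 (I = 1/(-16 + (5 - 6)*5) = 1/(-16 - 1*5) = 1/(-16 - 5) = 1/(-21) = -1/21 ≈ -0.047619)
I² = (-1/21)² = 1/441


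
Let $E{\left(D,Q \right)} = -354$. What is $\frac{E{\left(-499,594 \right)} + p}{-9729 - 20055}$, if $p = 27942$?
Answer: $- \frac{2299}{2482} \approx -0.92627$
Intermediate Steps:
$\frac{E{\left(-499,594 \right)} + p}{-9729 - 20055} = \frac{-354 + 27942}{-9729 - 20055} = \frac{27588}{-29784} = 27588 \left(- \frac{1}{29784}\right) = - \frac{2299}{2482}$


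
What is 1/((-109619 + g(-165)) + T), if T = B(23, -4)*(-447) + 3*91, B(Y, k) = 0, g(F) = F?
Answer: -1/109511 ≈ -9.1315e-6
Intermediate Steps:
T = 273 (T = 0*(-447) + 3*91 = 0 + 273 = 273)
1/((-109619 + g(-165)) + T) = 1/((-109619 - 165) + 273) = 1/(-109784 + 273) = 1/(-109511) = -1/109511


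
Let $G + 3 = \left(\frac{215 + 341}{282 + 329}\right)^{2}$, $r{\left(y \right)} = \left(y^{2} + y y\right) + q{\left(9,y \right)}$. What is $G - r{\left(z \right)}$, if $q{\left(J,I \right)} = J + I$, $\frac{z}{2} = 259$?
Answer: $- \frac{200539519002}{373321} \approx -5.3718 \cdot 10^{5}$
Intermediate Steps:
$z = 518$ ($z = 2 \cdot 259 = 518$)
$q{\left(J,I \right)} = I + J$
$r{\left(y \right)} = 9 + y + 2 y^{2}$ ($r{\left(y \right)} = \left(y^{2} + y y\right) + \left(y + 9\right) = \left(y^{2} + y^{2}\right) + \left(9 + y\right) = 2 y^{2} + \left(9 + y\right) = 9 + y + 2 y^{2}$)
$G = - \frac{810827}{373321}$ ($G = -3 + \left(\frac{215 + 341}{282 + 329}\right)^{2} = -3 + \left(\frac{556}{611}\right)^{2} = -3 + \frac{309136}{373321} = - \frac{810827}{373321} \approx -2.1719$)
$G - r{\left(z \right)} = - \frac{810827}{373321} - \left(9 + 518 + 2 \cdot 518^{2}\right) = - \frac{810827}{373321} - \left(9 + 518 + 2 \cdot 268324\right) = - \frac{810827}{373321} - \left(9 + 518 + 536648\right) = - \frac{810827}{373321} - 537175 = - \frac{200539519002}{373321}$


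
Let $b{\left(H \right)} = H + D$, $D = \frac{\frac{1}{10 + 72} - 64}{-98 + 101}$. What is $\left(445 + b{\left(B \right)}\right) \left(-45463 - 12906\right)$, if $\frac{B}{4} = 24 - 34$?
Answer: $- \frac{1836347109}{82} \approx -2.2394 \cdot 10^{7}$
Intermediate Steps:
$D = - \frac{1749}{82}$ ($D = \frac{\frac{1}{82} - 64}{3} = \left(\frac{1}{82} - 64\right) \frac{1}{3} = \left(- \frac{5247}{82}\right) \frac{1}{3} = - \frac{1749}{82} \approx -21.329$)
$B = -40$ ($B = 4 \left(24 - 34\right) = 4 \left(-10\right) = -40$)
$b{\left(H \right)} = - \frac{1749}{82} + H$ ($b{\left(H \right)} = H - \frac{1749}{82} = - \frac{1749}{82} + H$)
$\left(445 + b{\left(B \right)}\right) \left(-45463 - 12906\right) = \left(445 - \frac{5029}{82}\right) \left(-45463 - 12906\right) = \left(445 - \frac{5029}{82}\right) \left(-58369\right) = \frac{31461}{82} \left(-58369\right) = - \frac{1836347109}{82}$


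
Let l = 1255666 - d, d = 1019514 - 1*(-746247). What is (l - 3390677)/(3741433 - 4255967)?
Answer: 1950386/257267 ≈ 7.5812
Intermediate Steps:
d = 1765761 (d = 1019514 + 746247 = 1765761)
l = -510095 (l = 1255666 - 1*1765761 = 1255666 - 1765761 = -510095)
(l - 3390677)/(3741433 - 4255967) = (-510095 - 3390677)/(3741433 - 4255967) = -3900772/(-514534) = -3900772*(-1/514534) = 1950386/257267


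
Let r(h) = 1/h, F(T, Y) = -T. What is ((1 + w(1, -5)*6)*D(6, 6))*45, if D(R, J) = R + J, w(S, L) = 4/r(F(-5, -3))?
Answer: 65340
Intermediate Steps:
w(S, L) = 20 (w(S, L) = 4/(1/(-1*(-5))) = 4/(1/5) = 4/(⅕) = 4*5 = 20)
D(R, J) = J + R
((1 + w(1, -5)*6)*D(6, 6))*45 = ((1 + 20*6)*(6 + 6))*45 = ((1 + 120)*12)*45 = (121*12)*45 = 1452*45 = 65340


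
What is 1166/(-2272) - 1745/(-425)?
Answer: 346909/96560 ≈ 3.5927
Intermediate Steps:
1166/(-2272) - 1745/(-425) = 1166*(-1/2272) - 1745*(-1/425) = -583/1136 + 349/85 = 346909/96560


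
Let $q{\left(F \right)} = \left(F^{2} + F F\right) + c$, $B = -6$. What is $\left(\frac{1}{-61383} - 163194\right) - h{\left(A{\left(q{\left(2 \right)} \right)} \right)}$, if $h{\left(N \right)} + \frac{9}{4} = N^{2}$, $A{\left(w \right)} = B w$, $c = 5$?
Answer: $- \frac{41562613453}{245532} \approx -1.6928 \cdot 10^{5}$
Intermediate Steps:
$q{\left(F \right)} = 5 + 2 F^{2}$ ($q{\left(F \right)} = \left(F^{2} + F F\right) + 5 = \left(F^{2} + F^{2}\right) + 5 = 2 F^{2} + 5 = 5 + 2 F^{2}$)
$A{\left(w \right)} = - 6 w$
$h{\left(N \right)} = - \frac{9}{4} + N^{2}$
$\left(\frac{1}{-61383} - 163194\right) - h{\left(A{\left(q{\left(2 \right)} \right)} \right)} = \left(\frac{1}{-61383} - 163194\right) - \left(- \frac{9}{4} + \left(- 6 \left(5 + 2 \cdot 2^{2}\right)\right)^{2}\right) = \left(- \frac{1}{61383} - 163194\right) - \left(- \frac{9}{4} + \left(- 6 \left(5 + 2 \cdot 4\right)\right)^{2}\right) = - \frac{10017337303}{61383} - \left(- \frac{9}{4} + \left(- 6 \left(5 + 8\right)\right)^{2}\right) = - \frac{10017337303}{61383} - \left(- \frac{9}{4} + \left(\left(-6\right) 13\right)^{2}\right) = - \frac{10017337303}{61383} - \left(- \frac{9}{4} + \left(-78\right)^{2}\right) = - \frac{10017337303}{61383} - \left(- \frac{9}{4} + 6084\right) = - \frac{10017337303}{61383} - \frac{24327}{4} = - \frac{41562613453}{245532}$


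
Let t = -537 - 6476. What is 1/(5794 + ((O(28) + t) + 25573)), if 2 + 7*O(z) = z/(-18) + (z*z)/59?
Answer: 3717/90528986 ≈ 4.1059e-5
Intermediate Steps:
t = -7013
O(z) = -2/7 - z/126 + z²/413 (O(z) = -2/7 + (z/(-18) + (z*z)/59)/7 = -2/7 + (z*(-1/18) + z²*(1/59))/7 = -2/7 + (-z/18 + z²/59)/7 = -2/7 + (-z/126 + z²/413) = -2/7 - z/126 + z²/413)
1/(5794 + ((O(28) + t) + 25573)) = 1/(5794 + (((-2/7 - 1/126*28 + (1/413)*28²) - 7013) + 25573)) = 1/(5794 + (((-2/7 - 2/9 + (1/413)*784) - 7013) + 25573)) = 1/(5794 + (((-2/7 - 2/9 + 112/59) - 7013) + 25573)) = 1/(5794 + ((5168/3717 - 7013) + 25573)) = 1/(5794 + (-26062153/3717 + 25573)) = 1/(5794 + 68992688/3717) = 1/(90528986/3717) = 3717/90528986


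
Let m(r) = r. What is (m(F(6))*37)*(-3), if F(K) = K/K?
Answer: -111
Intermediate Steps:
F(K) = 1
(m(F(6))*37)*(-3) = (1*37)*(-3) = 37*(-3) = -111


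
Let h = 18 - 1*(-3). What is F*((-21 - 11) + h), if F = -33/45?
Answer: 121/15 ≈ 8.0667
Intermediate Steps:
F = -11/15 (F = -33*1/45 = -11/15 ≈ -0.73333)
h = 21 (h = 18 + 3 = 21)
F*((-21 - 11) + h) = -11*((-21 - 11) + 21)/15 = -11*(-32 + 21)/15 = -11/15*(-11) = 121/15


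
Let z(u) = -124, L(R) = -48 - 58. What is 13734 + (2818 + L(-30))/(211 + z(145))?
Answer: 399190/29 ≈ 13765.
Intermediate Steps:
L(R) = -106
13734 + (2818 + L(-30))/(211 + z(145)) = 13734 + (2818 - 106)/(211 - 124) = 13734 + 2712/87 = 13734 + 2712*(1/87) = 13734 + 904/29 = 399190/29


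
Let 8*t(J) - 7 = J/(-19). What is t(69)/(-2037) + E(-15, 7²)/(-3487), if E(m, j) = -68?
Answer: 2603908/134957361 ≈ 0.019294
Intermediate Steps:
t(J) = 7/8 - J/152 (t(J) = 7/8 + (J/(-19))/8 = 7/8 + (J*(-1/19))/8 = 7/8 + (-J/19)/8 = 7/8 - J/152)
t(69)/(-2037) + E(-15, 7²)/(-3487) = (7/8 - 1/152*69)/(-2037) - 68/(-3487) = (7/8 - 69/152)*(-1/2037) - 68*(-1/3487) = (8/19)*(-1/2037) + 68/3487 = -8/38703 + 68/3487 = 2603908/134957361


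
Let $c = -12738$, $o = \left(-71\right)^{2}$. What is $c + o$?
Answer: $-7697$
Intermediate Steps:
$o = 5041$
$c + o = -12738 + 5041 = -7697$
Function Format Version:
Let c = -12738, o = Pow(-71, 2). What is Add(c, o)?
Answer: -7697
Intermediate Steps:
o = 5041
Add(c, o) = Add(-12738, 5041) = -7697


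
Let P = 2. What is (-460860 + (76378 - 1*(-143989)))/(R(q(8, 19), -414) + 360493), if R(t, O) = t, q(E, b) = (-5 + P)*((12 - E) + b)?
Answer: -240493/360424 ≈ -0.66725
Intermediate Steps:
q(E, b) = -36 - 3*b + 3*E (q(E, b) = (-5 + 2)*((12 - E) + b) = -3*(12 + b - E) = -36 - 3*b + 3*E)
(-460860 + (76378 - 1*(-143989)))/(R(q(8, 19), -414) + 360493) = (-460860 + (76378 - 1*(-143989)))/((-36 - 3*19 + 3*8) + 360493) = (-460860 + (76378 + 143989))/((-36 - 57 + 24) + 360493) = (-460860 + 220367)/(-69 + 360493) = -240493/360424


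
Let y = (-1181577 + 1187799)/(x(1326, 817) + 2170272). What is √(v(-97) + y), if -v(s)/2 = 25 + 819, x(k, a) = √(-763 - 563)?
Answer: √(-1688 + 6222/(2170272 + I*√1326)) ≈ 0.e-10 - 41.085*I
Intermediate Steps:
x(k, a) = I*√1326 (x(k, a) = √(-1326) = I*√1326)
y = 6222/(2170272 + I*√1326) (y = (-1181577 + 1187799)/(I*√1326 + 2170272) = 6222/(2170272 + I*√1326) ≈ 0.0028669 - 4.8103e-8*I)
v(s) = -1688 (v(s) = -2*(25 + 819) = -2*844 = -1688)
√(v(-97) + y) = √(-1688 + (173120928/60385648145 - 1037*I*√1326/785013425885)) = √(-101930800947832/60385648145 - 1037*I*√1326/785013425885)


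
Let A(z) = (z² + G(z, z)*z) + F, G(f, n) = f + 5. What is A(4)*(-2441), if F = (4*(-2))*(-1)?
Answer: -146460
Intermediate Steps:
G(f, n) = 5 + f
F = 8 (F = -8*(-1) = 8)
A(z) = 8 + z² + z*(5 + z) (A(z) = (z² + (5 + z)*z) + 8 = (z² + z*(5 + z)) + 8 = 8 + z² + z*(5 + z))
A(4)*(-2441) = (8 + 4² + 4*(5 + 4))*(-2441) = (8 + 16 + 4*9)*(-2441) = (8 + 16 + 36)*(-2441) = 60*(-2441) = -146460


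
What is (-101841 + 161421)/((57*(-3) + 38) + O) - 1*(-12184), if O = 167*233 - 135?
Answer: 156961964/12881 ≈ 12186.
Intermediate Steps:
O = 38776 (O = 38911 - 135 = 38776)
(-101841 + 161421)/((57*(-3) + 38) + O) - 1*(-12184) = (-101841 + 161421)/((57*(-3) + 38) + 38776) - 1*(-12184) = 59580/((-171 + 38) + 38776) + 12184 = 59580/(-133 + 38776) + 12184 = 59580/38643 + 12184 = 59580*(1/38643) + 12184 = 19860/12881 + 12184 = 156961964/12881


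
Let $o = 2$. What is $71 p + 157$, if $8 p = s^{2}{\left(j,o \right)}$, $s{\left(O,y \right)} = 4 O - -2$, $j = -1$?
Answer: $\frac{385}{2} \approx 192.5$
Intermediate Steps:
$s{\left(O,y \right)} = 2 + 4 O$ ($s{\left(O,y \right)} = 4 O + 2 = 2 + 4 O$)
$p = \frac{1}{2}$ ($p = \frac{\left(2 + 4 \left(-1\right)\right)^{2}}{8} = \frac{\left(2 - 4\right)^{2}}{8} = \frac{\left(-2\right)^{2}}{8} = \frac{1}{8} \cdot 4 = \frac{1}{2} \approx 0.5$)
$71 p + 157 = 71 \cdot \frac{1}{2} + 157 = \frac{71}{2} + 157 = \frac{385}{2}$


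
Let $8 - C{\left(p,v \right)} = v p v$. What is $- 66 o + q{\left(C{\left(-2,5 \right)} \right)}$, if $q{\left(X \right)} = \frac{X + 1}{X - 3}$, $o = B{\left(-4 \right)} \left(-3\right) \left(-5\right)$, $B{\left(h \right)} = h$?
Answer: $\frac{217859}{55} \approx 3961.1$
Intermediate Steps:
$C{\left(p,v \right)} = 8 - p v^{2}$ ($C{\left(p,v \right)} = 8 - v p v = 8 - p v v = 8 - p v^{2}$)
$o = -60$ ($o = \left(-4\right) \left(-3\right) \left(-5\right) = 12 \left(-5\right) = -60$)
$q{\left(X \right)} = \frac{1 + X}{-3 + X}$
$- 66 o + q{\left(C{\left(-2,5 \right)} \right)} = \left(-66\right) \left(-60\right) + \frac{1 - \left(-8 - 2 \cdot 5^{2}\right)}{-3 - \left(-8 - 2 \cdot 5^{2}\right)} = 3960 + \frac{1 - \left(-8 - 50\right)}{-3 - \left(-8 - 50\right)} = 3960 + \frac{1 + \left(8 + 50\right)}{-3 + \left(8 + 50\right)} = 3960 + \frac{1 + 58}{-3 + 58} = 3960 + \frac{1}{55} \cdot 59 = 3960 + \frac{59}{55} = \frac{217859}{55}$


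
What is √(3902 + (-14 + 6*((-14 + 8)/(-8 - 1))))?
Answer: 2*√973 ≈ 62.386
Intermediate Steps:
√(3902 + (-14 + 6*((-14 + 8)/(-8 - 1)))) = √(3902 + (-14 + 6*(-6/(-9)))) = √(3902 + (-14 + 6*(-6*(-⅑)))) = √(3902 + (-14 + 6*(⅔))) = √(3902 + (-14 + 4)) = √(3902 - 10) = √3892 = 2*√973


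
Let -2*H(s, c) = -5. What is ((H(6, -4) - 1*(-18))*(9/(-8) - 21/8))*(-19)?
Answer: 11685/8 ≈ 1460.6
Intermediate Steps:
H(s, c) = 5/2 (H(s, c) = -1/2*(-5) = 5/2)
((H(6, -4) - 1*(-18))*(9/(-8) - 21/8))*(-19) = ((5/2 - 1*(-18))*(9/(-8) - 21/8))*(-19) = ((5/2 + 18)*(9*(-1/8) - 21*1/8))*(-19) = (41*(-9/8 - 21/8)/2)*(-19) = ((41/2)*(-15/4))*(-19) = -615/8*(-19) = 11685/8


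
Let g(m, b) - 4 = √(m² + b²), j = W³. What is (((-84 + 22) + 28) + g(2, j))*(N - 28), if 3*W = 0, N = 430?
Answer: -11256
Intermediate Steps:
W = 0 (W = (⅓)*0 = 0)
j = 0 (j = 0³ = 0)
g(m, b) = 4 + √(b² + m²) (g(m, b) = 4 + √(m² + b²) = 4 + √(b² + m²))
(((-84 + 22) + 28) + g(2, j))*(N - 28) = (((-84 + 22) + 28) + (4 + √(0² + 2²)))*(430 - 28) = ((-62 + 28) + (4 + √(0 + 4)))*402 = (-34 + (4 + √4))*402 = (-34 + (4 + 2))*402 = (-34 + 6)*402 = -28*402 = -11256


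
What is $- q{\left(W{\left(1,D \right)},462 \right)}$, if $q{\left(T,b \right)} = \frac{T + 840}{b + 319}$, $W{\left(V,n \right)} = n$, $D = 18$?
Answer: $- \frac{78}{71} \approx -1.0986$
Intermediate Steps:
$q{\left(T,b \right)} = \frac{840 + T}{319 + b}$
$- q{\left(W{\left(1,D \right)},462 \right)} = - \frac{840 + 18}{319 + 462} = - \frac{858}{781} = \left(-1\right) \frac{78}{71} = - \frac{78}{71}$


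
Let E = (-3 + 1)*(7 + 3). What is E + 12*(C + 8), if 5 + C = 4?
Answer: 64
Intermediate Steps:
C = -1 (C = -5 + 4 = -1)
E = -20 (E = -2*10 = -20)
E + 12*(C + 8) = -20 + 12*(-1 + 8) = -20 + 12*7 = -20 + 84 = 64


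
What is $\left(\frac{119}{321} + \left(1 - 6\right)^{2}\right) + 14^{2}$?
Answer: $\frac{71060}{321} \approx 221.37$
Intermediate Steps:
$\left(\frac{119}{321} + \left(1 - 6\right)^{2}\right) + 14^{2} = \left(119 \cdot \frac{1}{321} + \left(-5\right)^{2}\right) + 196 = \left(\frac{119}{321} + 25\right) + 196 = \frac{8144}{321} + 196 = \frac{71060}{321}$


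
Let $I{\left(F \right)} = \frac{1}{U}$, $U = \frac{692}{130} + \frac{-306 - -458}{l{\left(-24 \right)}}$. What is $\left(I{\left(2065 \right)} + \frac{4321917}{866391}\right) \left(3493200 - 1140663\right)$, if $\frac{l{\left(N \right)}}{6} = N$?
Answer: $\frac{17716963244604129}{1441963421} \approx 1.2287 \cdot 10^{7}$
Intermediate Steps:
$l{\left(N \right)} = 6 N$
$U = \frac{4993}{1170}$ ($U = \frac{692}{130} + \frac{-306 - -458}{6 \left(-24\right)} = 692 \cdot \frac{1}{130} + \frac{-306 + 458}{-144} = \frac{346}{65} + 152 \left(- \frac{1}{144}\right) = \frac{346}{65} - \frac{19}{18} = \frac{4993}{1170} \approx 4.2675$)
$I{\left(F \right)} = \frac{1170}{4993}$ ($I{\left(F \right)} = \frac{1}{\frac{4993}{1170}} = \frac{1170}{4993}$)
$\left(I{\left(2065 \right)} + \frac{4321917}{866391}\right) \left(3493200 - 1140663\right) = \left(\frac{1170}{4993} + \frac{4321917}{866391}\right) \left(3493200 - 1140663\right) = \left(\frac{1170}{4993} + 4321917 \cdot \frac{1}{866391}\right) 2352537 = \left(\frac{1170}{4993} + \frac{1440639}{288797}\right) 2352537 = \frac{7531003017}{1441963421} \cdot 2352537 = \frac{17716963244604129}{1441963421}$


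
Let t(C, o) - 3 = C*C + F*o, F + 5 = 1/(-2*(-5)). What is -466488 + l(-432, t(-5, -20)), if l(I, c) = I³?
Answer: -81088056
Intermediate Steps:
F = -49/10 (F = -5 + 1/(-2*(-5)) = -5 + 1/10 = -5 + ⅒ = -49/10 ≈ -4.9000)
t(C, o) = 3 + C² - 49*o/10 (t(C, o) = 3 + (C*C - 49*o/10) = 3 + (C² - 49*o/10) = 3 + C² - 49*o/10)
-466488 + l(-432, t(-5, -20)) = -466488 + (-432)³ = -466488 - 80621568 = -81088056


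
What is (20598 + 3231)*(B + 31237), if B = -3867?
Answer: 652199730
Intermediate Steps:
(20598 + 3231)*(B + 31237) = (20598 + 3231)*(-3867 + 31237) = 23829*27370 = 652199730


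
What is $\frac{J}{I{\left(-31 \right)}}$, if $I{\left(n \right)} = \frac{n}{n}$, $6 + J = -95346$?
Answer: $-95352$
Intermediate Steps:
$J = -95352$ ($J = -6 - 95346 = -95352$)
$I{\left(n \right)} = 1$
$\frac{J}{I{\left(-31 \right)}} = - \frac{95352}{1} = \left(-95352\right) 1 = -95352$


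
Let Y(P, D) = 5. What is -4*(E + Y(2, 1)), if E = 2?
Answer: -28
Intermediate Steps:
-4*(E + Y(2, 1)) = -4*(2 + 5) = -4*7 = -28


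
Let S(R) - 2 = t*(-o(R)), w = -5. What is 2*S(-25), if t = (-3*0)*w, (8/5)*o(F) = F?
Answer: 4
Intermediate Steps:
o(F) = 5*F/8
t = 0 (t = -3*0*(-5) = 0*(-5) = 0)
S(R) = 2 (S(R) = 2 + 0*(-5*R/8) = 2 + 0 = 2)
2*S(-25) = 2*2 = 4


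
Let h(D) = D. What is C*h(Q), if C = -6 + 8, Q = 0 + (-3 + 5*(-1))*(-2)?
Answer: 32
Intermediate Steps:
Q = 16 (Q = 0 + (-3 - 5)*(-2) = 0 - 8*(-2) = 0 + 16 = 16)
C = 2
C*h(Q) = 2*16 = 32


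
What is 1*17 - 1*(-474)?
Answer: 491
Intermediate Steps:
1*17 - 1*(-474) = 17 + 474 = 491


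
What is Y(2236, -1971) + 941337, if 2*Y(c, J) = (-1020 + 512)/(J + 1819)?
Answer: 71541739/76 ≈ 9.4134e+5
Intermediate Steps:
Y(c, J) = -254/(1819 + J) (Y(c, J) = ((-1020 + 512)/(J + 1819))/2 = (-508/(1819 + J))/2 = -254/(1819 + J))
Y(2236, -1971) + 941337 = -254/(1819 - 1971) + 941337 = -254/(-152) + 941337 = -254*(-1/152) + 941337 = 127/76 + 941337 = 71541739/76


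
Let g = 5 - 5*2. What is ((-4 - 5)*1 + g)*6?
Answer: -84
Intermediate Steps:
g = -5 (g = 5 - 10 = -5)
((-4 - 5)*1 + g)*6 = ((-4 - 5)*1 - 5)*6 = (-9*1 - 5)*6 = (-9 - 5)*6 = -14*6 = -84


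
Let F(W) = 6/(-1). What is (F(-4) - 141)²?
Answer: 21609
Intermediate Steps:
F(W) = -6 (F(W) = 6*(-1) = -6)
(F(-4) - 141)² = (-6 - 141)² = (-147)² = 21609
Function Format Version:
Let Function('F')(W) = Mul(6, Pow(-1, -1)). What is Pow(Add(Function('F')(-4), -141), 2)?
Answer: 21609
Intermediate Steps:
Function('F')(W) = -6 (Function('F')(W) = Mul(6, -1) = -6)
Pow(Add(Function('F')(-4), -141), 2) = Pow(Add(-6, -141), 2) = Pow(-147, 2) = 21609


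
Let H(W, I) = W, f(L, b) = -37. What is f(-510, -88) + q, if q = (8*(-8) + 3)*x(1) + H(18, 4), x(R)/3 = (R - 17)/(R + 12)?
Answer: 2681/13 ≈ 206.23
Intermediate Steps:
x(R) = 3*(-17 + R)/(12 + R) (x(R) = 3*((R - 17)/(R + 12)) = 3*((-17 + R)/(12 + R)) = 3*(-17 + R)/(12 + R))
q = 3162/13 (q = (8*(-8) + 3)*(3*(-17 + 1)/(12 + 1)) + 18 = (-64 + 3)*(3*(-16)/13) + 18 = -183*(-16)/13 + 18 = -61*(-48/13) + 18 = 2928/13 + 18 = 3162/13 ≈ 243.23)
f(-510, -88) + q = -37 + 3162/13 = 2681/13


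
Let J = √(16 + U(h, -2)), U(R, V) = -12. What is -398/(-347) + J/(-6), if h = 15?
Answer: 847/1041 ≈ 0.81364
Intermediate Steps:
J = 2 (J = √(16 - 12) = √4 = 2)
-398/(-347) + J/(-6) = -398/(-347) + 2/(-6) = -398*(-1/347) + 2*(-⅙) = 398/347 - ⅓ = 847/1041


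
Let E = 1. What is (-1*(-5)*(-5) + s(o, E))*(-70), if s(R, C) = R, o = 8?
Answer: 1190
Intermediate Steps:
(-1*(-5)*(-5) + s(o, E))*(-70) = (-1*(-5)*(-5) + 8)*(-70) = (5*(-5) + 8)*(-70) = (-25 + 8)*(-70) = -17*(-70) = 1190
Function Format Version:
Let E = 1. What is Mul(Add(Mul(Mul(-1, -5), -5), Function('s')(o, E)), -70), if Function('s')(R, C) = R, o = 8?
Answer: 1190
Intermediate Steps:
Mul(Add(Mul(Mul(-1, -5), -5), Function('s')(o, E)), -70) = Mul(Add(Mul(Mul(-1, -5), -5), 8), -70) = Mul(Add(Mul(5, -5), 8), -70) = Mul(Add(-25, 8), -70) = Mul(-17, -70) = 1190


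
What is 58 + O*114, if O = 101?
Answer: 11572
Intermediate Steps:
58 + O*114 = 58 + 101*114 = 58 + 11514 = 11572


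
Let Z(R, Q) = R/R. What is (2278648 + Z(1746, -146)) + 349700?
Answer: 2628349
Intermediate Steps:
Z(R, Q) = 1
(2278648 + Z(1746, -146)) + 349700 = (2278648 + 1) + 349700 = 2278649 + 349700 = 2628349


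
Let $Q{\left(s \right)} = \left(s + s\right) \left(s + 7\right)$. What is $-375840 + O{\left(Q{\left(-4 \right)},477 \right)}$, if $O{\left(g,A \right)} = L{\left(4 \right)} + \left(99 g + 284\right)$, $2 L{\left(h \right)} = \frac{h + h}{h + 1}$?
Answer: $- \frac{1889656}{5} \approx -3.7793 \cdot 10^{5}$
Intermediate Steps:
$Q{\left(s \right)} = 2 s \left(7 + s\right)$
$L{\left(h \right)} = \frac{h}{1 + h}$ ($L{\left(h \right)} = \frac{\left(h + h\right) \frac{1}{h + 1}}{2} = \frac{2 h \frac{1}{1 + h}}{2} = \frac{h}{1 + h}$)
$O{\left(g,A \right)} = \frac{1424}{5} + 99 g$ ($O{\left(g,A \right)} = \frac{4}{1 + 4} + \left(99 g + 284\right) = \frac{4}{5} + \left(284 + 99 g\right) = \frac{1424}{5} + 99 g$)
$-375840 + O{\left(Q{\left(-4 \right)},477 \right)} = -375840 + \left(\frac{1424}{5} + 99 \cdot 2 \left(-4\right) \left(7 - 4\right)\right) = -375840 + \left(\frac{1424}{5} + 99 \cdot 2 \left(-4\right) 3\right) = -375840 + \left(\frac{1424}{5} + 99 \left(-24\right)\right) = -375840 + \left(\frac{1424}{5} - 2376\right) = -375840 - \frac{10456}{5} = - \frac{1889656}{5}$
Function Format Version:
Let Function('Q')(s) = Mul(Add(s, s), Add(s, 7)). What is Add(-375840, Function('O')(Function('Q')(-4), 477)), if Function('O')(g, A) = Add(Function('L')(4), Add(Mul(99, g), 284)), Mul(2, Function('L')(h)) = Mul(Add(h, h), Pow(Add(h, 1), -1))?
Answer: Rational(-1889656, 5) ≈ -3.7793e+5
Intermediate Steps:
Function('Q')(s) = Mul(2, s, Add(7, s)) (Function('Q')(s) = Mul(Mul(2, s), Add(7, s)) = Mul(2, s, Add(7, s)))
Function('L')(h) = Mul(h, Pow(Add(1, h), -1)) (Function('L')(h) = Mul(Rational(1, 2), Mul(Add(h, h), Pow(Add(h, 1), -1))) = Mul(Rational(1, 2), Mul(Mul(2, h), Pow(Add(1, h), -1))) = Mul(Rational(1, 2), Mul(2, h, Pow(Add(1, h), -1))) = Mul(h, Pow(Add(1, h), -1)))
Function('O')(g, A) = Add(Rational(1424, 5), Mul(99, g)) (Function('O')(g, A) = Add(Mul(4, Pow(Add(1, 4), -1)), Add(Mul(99, g), 284)) = Add(Mul(4, Pow(5, -1)), Add(284, Mul(99, g))) = Add(Mul(4, Rational(1, 5)), Add(284, Mul(99, g))) = Add(Rational(4, 5), Add(284, Mul(99, g))) = Add(Rational(1424, 5), Mul(99, g)))
Add(-375840, Function('O')(Function('Q')(-4), 477)) = Add(-375840, Add(Rational(1424, 5), Mul(99, Mul(2, -4, Add(7, -4))))) = Add(-375840, Add(Rational(1424, 5), Mul(99, Mul(2, -4, 3)))) = Add(-375840, Add(Rational(1424, 5), Mul(99, -24))) = Add(-375840, Add(Rational(1424, 5), -2376)) = Add(-375840, Rational(-10456, 5)) = Rational(-1889656, 5)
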